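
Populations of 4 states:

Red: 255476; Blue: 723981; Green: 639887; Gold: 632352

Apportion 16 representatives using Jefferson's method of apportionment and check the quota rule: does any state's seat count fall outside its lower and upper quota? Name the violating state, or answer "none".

Standard quotas: Red 1.815, Blue 5.144, Green 4.547, Gold 4.493.
Jefferson allocation: Red 2, Blue 5, Green 5, Gold 4.
Every allocation lies between the lower and upper quota.

none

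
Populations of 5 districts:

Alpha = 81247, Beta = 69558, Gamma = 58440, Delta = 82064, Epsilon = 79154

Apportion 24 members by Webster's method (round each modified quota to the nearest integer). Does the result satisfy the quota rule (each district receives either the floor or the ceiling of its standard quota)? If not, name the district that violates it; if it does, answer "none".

Standard quotas: Alpha 5.263, Beta 4.506, Gamma 3.786, Delta 5.316, Epsilon 5.128.
Webster allocation: Alpha 5, Beta 5, Gamma 4, Delta 5, Epsilon 5.
Every allocation lies between the lower and upper quota.

none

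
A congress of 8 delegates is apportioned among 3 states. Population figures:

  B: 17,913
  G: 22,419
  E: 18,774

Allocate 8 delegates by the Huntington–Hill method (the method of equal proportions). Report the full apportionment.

B: 2, G: 3, E: 3

With divisor 7489: modified quotas B 2.392, G 2.994, E 2.507.
Geometric-mean thresholds: B √(2·3)=2.449, G √(2·3)=2.449, E √(2·3)=2.449.
Each quota rounded against its threshold gives B 2, G 3, E 3 (total 8).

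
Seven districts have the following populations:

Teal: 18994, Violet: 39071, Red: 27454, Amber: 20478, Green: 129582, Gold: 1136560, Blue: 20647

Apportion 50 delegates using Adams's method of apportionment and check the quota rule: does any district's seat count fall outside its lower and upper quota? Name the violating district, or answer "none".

Gold

Standard quotas: Teal 0.682, Violet 1.403, Red 0.986, Amber 0.735, Green 4.652, Gold 40.802, Blue 0.741.
Adams allocation: Teal 1, Violet 2, Red 1, Amber 1, Green 5, Gold 39, Blue 1.
Gold has quota 40.802 (lower 40, upper 41) but receives 39 — outside the quota interval.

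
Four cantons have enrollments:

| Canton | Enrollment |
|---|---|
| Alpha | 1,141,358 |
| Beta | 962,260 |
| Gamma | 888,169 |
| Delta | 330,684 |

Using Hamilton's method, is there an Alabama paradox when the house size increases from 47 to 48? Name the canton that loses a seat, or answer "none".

none

At 47 seats: Alpha 16, Beta 14, Gamma 12, Delta 5.
At 48 seats: Alpha 16, Beta 14, Gamma 13, Delta 5.
No canton's allocation decreased.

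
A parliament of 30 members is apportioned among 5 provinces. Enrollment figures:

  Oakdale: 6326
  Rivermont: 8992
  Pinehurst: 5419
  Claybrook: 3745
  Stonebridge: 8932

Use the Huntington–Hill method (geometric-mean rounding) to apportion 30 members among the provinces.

With divisor 1118: modified quotas Oakdale 5.658, Rivermont 8.043, Pinehurst 4.847, Claybrook 3.350, Stonebridge 7.989.
Geometric-mean thresholds: Oakdale √(5·6)=5.477, Rivermont √(8·9)=8.485, Pinehurst √(4·5)=4.472, Claybrook √(3·4)=3.464, Stonebridge √(7·8)=7.483.
Each quota rounded against its threshold gives Oakdale 6, Rivermont 8, Pinehurst 5, Claybrook 3, Stonebridge 8 (total 30).

Oakdale 6; Rivermont 8; Pinehurst 5; Claybrook 3; Stonebridge 8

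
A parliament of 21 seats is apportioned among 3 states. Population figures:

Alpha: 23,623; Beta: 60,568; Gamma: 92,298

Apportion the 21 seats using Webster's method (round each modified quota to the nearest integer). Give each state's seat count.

Standard divisor 176489/21 ≈ 8404.238; standard quotas: Alpha 2.811, Beta 7.207, Gamma 10.982.
Rounding to the nearest integer gives Alpha 3, Beta 7, Gamma 11 — total 21, matching the house size, so no adjustment is needed.

Alpha 3; Beta 7; Gamma 11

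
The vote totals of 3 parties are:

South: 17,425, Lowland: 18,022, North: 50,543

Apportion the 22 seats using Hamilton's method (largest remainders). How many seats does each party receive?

South=4, Lowland=5, North=13

The standard divisor is 85990/22 ≈ 3908.636.
Standard quotas: South 4.4581, Lowland 4.6108, North 12.9311.
Lower quotas: South 4, Lowland 4, North 12 (sum 20, leaving 2 seats).
Remainders in descending order: North 0.9311, Lowland 0.6108, South 0.4581.
The surplus seats go to North, Lowland.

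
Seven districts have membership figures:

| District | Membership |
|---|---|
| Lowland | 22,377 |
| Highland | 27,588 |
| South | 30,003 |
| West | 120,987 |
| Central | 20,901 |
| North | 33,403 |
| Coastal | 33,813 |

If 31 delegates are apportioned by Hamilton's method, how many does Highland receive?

Total 289072; standard divisor 289072/31 ≈ 9324.903.
Standard quotas: Lowland 2.3997, Highland 2.9585, South 3.2175, West 12.9746, Central 2.2414, North 3.5821, Coastal 3.6261.
Lower quotas: Lowland 2, Highland 2, South 3, West 12, Central 2, North 3, Coastal 3 (sum 27, leaving 4 seats).
Remainders in descending order: West 0.9746, Highland 0.9585, Coastal 0.6261, North 0.5821, Lowland 0.3997, Central 0.2414, South 0.2175.
The surplus seats go to West, Highland, Coastal, North.
Highland receives 3.

3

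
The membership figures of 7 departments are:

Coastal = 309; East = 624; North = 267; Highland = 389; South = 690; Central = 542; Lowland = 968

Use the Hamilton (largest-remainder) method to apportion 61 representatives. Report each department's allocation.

Coastal 5, East 10, North 4, Highland 6, South 11, Central 9, Lowland 16

The standard divisor is 3789/61 ≈ 62.115.
Standard quotas: Coastal 4.975, East 10.046, North 4.298, Highland 6.263, South 11.108, Central 8.726, Lowland 15.584.
Lower quotas: Coastal 4, East 10, North 4, Highland 6, South 11, Central 8, Lowland 15 (sum 58, leaving 3 seats).
Remainders in descending order: Coastal 0.975, Central 0.726, Lowland 0.584, North 0.298, Highland 0.263, South 0.108, East 0.046.
The surplus seats go to Coastal, Central, Lowland.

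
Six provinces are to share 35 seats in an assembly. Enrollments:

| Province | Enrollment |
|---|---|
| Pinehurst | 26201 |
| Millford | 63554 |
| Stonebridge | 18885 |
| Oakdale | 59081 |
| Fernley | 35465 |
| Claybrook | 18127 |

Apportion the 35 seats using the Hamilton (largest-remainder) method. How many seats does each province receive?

Standard divisor: 221313 ÷ 35 ≈ 6323.229.
Standard quotas: Pinehurst 4.1436, Millford 10.0509, Stonebridge 2.9866, Oakdale 9.3435, Fernley 5.6087, Claybrook 2.8667.
Lower quotas: Pinehurst 4, Millford 10, Stonebridge 2, Oakdale 9, Fernley 5, Claybrook 2 (sum 32, leaving 3 seats).
Remainders in descending order: Stonebridge 0.9866, Claybrook 0.8667, Fernley 0.6087, Oakdale 0.3435, Pinehurst 0.1436, Millford 0.0509.
The surplus seats go to Stonebridge, Claybrook, Fernley.

Pinehurst 4, Millford 10, Stonebridge 3, Oakdale 9, Fernley 6, Claybrook 3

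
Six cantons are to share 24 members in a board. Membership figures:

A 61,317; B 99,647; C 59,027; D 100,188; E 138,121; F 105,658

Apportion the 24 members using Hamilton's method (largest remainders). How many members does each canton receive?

A 3, B 4, C 3, D 4, E 6, F 4

Total 563958; standard divisor 563958/24 ≈ 23498.25.
Standard quotas: A 2.6094, B 4.2406, C 2.5120, D 4.2636, E 5.8779, F 4.4964.
Lower quotas: A 2, B 4, C 2, D 4, E 5, F 4 (sum 21, leaving 3 seats).
Remainders in descending order: E 0.8779, A 0.6094, C 0.5120, F 0.4964, D 0.2636, B 0.2406.
Largest remainders: E, A, C receive the extra seats.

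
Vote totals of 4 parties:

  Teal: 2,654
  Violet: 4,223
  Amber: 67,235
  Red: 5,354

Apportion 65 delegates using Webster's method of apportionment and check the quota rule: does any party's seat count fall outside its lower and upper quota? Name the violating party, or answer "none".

Amber

Standard quotas: Teal 2.171, Violet 3.454, Amber 54.996, Red 4.379.
Webster allocation: Teal 2, Violet 3, Amber 56, Red 4.
Amber has quota 54.996 (lower 54, upper 55) but receives 56 — outside the quota interval.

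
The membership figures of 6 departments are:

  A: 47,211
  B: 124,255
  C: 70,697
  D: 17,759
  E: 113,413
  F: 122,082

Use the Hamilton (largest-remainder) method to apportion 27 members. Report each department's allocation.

A: 2, B: 7, C: 4, D: 1, E: 6, F: 7

Total 495417; standard divisor 495417/27 ≈ 18348.778.
Standard quotas: A 2.5730, B 6.7718, C 3.8530, D 0.9679, E 6.1810, F 6.6534.
Lower quotas: A 2, B 6, C 3, D 0, E 6, F 6 (sum 23, leaving 4 seats).
Remainders in descending order: D 0.9679, C 0.8530, B 0.7718, F 0.6534, A 0.5730, E 0.1810.
The surplus seats go to D, C, B, F.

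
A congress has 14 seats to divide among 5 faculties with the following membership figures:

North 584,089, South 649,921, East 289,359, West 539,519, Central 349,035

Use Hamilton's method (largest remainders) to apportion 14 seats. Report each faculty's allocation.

Total 2411923; standard divisor 2411923/14 ≈ 172280.214.
Standard quotas: North 3.3903, South 3.7725, East 1.6796, West 3.1316, Central 2.0260.
Lower quotas: North 3, South 3, East 1, West 3, Central 2 (sum 12, leaving 2 seats).
Remainders in descending order: South 0.7725, East 0.6796, North 0.3903, West 0.1316, Central 0.0260.
The surplus seats go to South, East.

North=3, South=4, East=2, West=3, Central=2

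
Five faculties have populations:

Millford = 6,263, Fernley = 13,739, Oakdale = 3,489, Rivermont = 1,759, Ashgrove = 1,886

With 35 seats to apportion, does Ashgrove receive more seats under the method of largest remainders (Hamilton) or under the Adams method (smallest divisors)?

Hamilton: Millford 8, Fernley 18, Oakdale 5, Rivermont 2, Ashgrove 2.
Adams: Millford 8, Fernley 16, Oakdale 5, Rivermont 3, Ashgrove 3.
Ashgrove gets 2 under Hamilton and 3 under Adams.

Adams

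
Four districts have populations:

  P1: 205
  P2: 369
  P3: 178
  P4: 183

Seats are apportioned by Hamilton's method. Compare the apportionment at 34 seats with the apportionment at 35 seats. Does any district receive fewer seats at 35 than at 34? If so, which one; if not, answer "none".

P3

At 34 seats: P1 7, P2 13, P3 7, P4 7.
At 35 seats: P1 8, P2 14, P3 6, P4 7.
P3 drops from 7 to 6.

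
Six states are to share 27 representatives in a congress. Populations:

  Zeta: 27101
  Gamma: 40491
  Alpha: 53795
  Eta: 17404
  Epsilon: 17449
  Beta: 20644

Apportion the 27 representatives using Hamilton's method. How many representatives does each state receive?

Zeta 4, Gamma 6, Alpha 8, Eta 3, Epsilon 3, Beta 3

Standard divisor: 176884 ÷ 27 ≈ 6551.259.
Standard quotas: Zeta 4.1368, Gamma 6.1806, Alpha 8.2114, Eta 2.6566, Epsilon 2.6635, Beta 3.1511.
Lower quotas: Zeta 4, Gamma 6, Alpha 8, Eta 2, Epsilon 2, Beta 3 (sum 25, leaving 2 seats).
Remainders in descending order: Epsilon 0.6635, Eta 0.6566, Alpha 0.2114, Gamma 0.1806, Beta 0.1511, Zeta 0.1368.
The surplus seats go to Epsilon, Eta.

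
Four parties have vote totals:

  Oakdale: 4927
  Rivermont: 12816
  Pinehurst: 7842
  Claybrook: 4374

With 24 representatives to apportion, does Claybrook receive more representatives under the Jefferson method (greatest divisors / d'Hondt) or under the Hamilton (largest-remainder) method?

Hamilton

Jefferson: Oakdale 4, Rivermont 11, Pinehurst 6, Claybrook 3.
Hamilton: Oakdale 4, Rivermont 10, Pinehurst 6, Claybrook 4.
Claybrook gets 3 under Jefferson and 4 under Hamilton.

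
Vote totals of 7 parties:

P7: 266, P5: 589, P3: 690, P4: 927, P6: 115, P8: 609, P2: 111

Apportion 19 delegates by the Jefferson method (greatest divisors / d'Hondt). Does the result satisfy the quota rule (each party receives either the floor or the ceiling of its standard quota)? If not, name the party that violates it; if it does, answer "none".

none

Standard quotas: P7 1.528, P5 3.384, P3 3.964, P4 5.326, P6 0.661, P8 3.499, P2 0.638.
Jefferson allocation: P7 1, P5 4, P3 4, P4 6, P6 0, P8 4, P2 0.
Every allocation lies between the lower and upper quota.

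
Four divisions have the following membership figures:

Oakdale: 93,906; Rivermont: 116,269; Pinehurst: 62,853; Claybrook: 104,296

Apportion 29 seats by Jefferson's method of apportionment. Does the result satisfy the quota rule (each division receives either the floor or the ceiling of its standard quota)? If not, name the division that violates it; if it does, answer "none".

none

Standard quotas: Oakdale 7.217, Rivermont 8.936, Pinehurst 4.831, Claybrook 8.016.
Jefferson allocation: Oakdale 7, Rivermont 9, Pinehurst 5, Claybrook 8.
Every allocation lies between the lower and upper quota.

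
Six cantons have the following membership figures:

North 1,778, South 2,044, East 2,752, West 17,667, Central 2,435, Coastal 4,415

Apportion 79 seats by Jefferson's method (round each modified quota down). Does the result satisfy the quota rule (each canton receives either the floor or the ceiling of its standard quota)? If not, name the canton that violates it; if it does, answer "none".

Standard quotas: North 4.518, South 5.194, East 6.993, West 44.891, Central 6.187, Coastal 11.218.
Jefferson allocation: North 4, South 5, East 7, West 46, Central 6, Coastal 11.
West has quota 44.891 (lower 44, upper 45) but receives 46 — outside the quota interval.

West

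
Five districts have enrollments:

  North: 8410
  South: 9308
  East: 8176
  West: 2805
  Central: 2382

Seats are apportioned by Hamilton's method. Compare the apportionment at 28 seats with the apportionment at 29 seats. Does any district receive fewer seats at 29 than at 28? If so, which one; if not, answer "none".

West

At 28 seats: North 8, South 8, East 7, West 3, Central 2.
At 29 seats: North 8, South 9, East 8, West 2, Central 2.
West drops from 3 to 2.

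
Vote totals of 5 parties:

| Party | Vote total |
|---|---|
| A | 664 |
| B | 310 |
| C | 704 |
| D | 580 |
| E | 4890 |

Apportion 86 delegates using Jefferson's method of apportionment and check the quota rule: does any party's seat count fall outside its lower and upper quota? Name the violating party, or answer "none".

E

Standard quotas: A 7.989, B 3.730, C 8.470, D 6.978, E 58.833.
Jefferson allocation: A 8, B 3, C 8, D 7, E 60.
E has quota 58.833 (lower 58, upper 59) but receives 60 — outside the quota interval.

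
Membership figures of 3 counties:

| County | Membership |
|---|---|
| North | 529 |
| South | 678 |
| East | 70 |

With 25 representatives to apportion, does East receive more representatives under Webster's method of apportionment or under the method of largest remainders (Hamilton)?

Hamilton

Webster: North 11, South 13, East 1.
Hamilton: North 10, South 13, East 2.
East gets 1 under Webster and 2 under Hamilton.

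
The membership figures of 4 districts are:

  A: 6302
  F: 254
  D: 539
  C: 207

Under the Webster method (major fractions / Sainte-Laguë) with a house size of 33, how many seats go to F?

Standard divisor 7302/33 ≈ 221.273; standard quotas: A 28.481, F 1.148, D 2.436, C 0.935.
Rounding to the nearest integer gives 28, 1, 2, 1 = 32 seats, so the divisor must be adjusted.
With modified divisor 220: modified quotas A 28.645, F 1.155, D 2.450, C 0.941.
Rounding to the nearest integer: A 29, F 1, D 2, C 1 (total 33).
F receives 1.

1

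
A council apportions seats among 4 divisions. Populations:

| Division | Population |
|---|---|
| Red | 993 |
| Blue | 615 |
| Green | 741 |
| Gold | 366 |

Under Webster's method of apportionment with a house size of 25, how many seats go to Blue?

Standard divisor 2715/25 ≈ 108.6; standard quotas: Red 9.144, Blue 5.663, Green 6.823, Gold 3.370.
Rounding to the nearest integer gives Red 9, Blue 6, Green 7, Gold 3 — total 25, matching the house size, so no adjustment is needed.
Blue receives 6.

6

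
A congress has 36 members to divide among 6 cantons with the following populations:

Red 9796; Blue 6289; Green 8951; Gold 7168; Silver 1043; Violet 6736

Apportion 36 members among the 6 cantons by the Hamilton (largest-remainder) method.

Red: 9; Blue: 6; Green: 8; Gold: 6; Silver: 1; Violet: 6

Total 39983; standard divisor 39983/36 ≈ 1110.639.
Standard quotas: Red 8.8201, Blue 5.6625, Green 8.0593, Gold 6.4539, Silver 0.9391, Violet 6.0650.
Lower quotas: Red 8, Blue 5, Green 8, Gold 6, Silver 0, Violet 6 (sum 33, leaving 3 seats).
Remainders in descending order: Silver 0.9391, Red 0.8201, Blue 0.6625, Gold 0.4539, Violet 0.0650, Green 0.0593.
Largest remainders: Silver, Red, Blue receive the extra seats.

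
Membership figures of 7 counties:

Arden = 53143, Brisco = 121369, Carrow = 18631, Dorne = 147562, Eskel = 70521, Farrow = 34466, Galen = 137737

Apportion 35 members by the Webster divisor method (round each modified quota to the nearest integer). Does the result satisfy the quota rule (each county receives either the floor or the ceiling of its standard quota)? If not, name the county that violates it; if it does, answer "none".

none

Standard quotas: Arden 3.188, Brisco 7.281, Carrow 1.118, Dorne 8.852, Eskel 4.231, Farrow 2.068, Galen 8.263.
Webster allocation: Arden 3, Brisco 7, Carrow 1, Dorne 9, Eskel 4, Farrow 2, Galen 9.
Every allocation lies between the lower and upper quota.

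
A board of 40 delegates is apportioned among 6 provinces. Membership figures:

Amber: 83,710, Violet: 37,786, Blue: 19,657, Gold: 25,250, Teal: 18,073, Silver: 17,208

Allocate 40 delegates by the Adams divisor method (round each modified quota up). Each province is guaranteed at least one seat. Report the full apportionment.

Standard divisor 201684/40 ≈ 5042.1; standard quotas: Amber 16.602, Violet 7.494, Blue 3.899, Gold 5.008, Teal 3.584, Silver 3.413.
Rounding up gives 17, 8, 4, 6, 4, 4 = 43 seats, so the divisor must be adjusted.
With modified divisor 5500: modified quotas Amber 15.220, Violet 6.870, Blue 3.574, Gold 4.591, Teal 3.286, Silver 3.129.
Rounding up: Amber 16, Violet 7, Blue 4, Gold 5, Teal 4, Silver 4 (total 40).

Amber: 16, Violet: 7, Blue: 4, Gold: 5, Teal: 4, Silver: 4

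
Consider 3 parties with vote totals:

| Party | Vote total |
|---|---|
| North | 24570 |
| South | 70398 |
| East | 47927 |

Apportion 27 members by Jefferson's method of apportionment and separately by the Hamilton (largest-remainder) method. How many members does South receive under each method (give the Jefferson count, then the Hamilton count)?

14 and 13

Jefferson: North 4, South 14, East 9.
Hamilton: North 5, South 13, East 9.
South gets 14 under Jefferson and 13 under Hamilton.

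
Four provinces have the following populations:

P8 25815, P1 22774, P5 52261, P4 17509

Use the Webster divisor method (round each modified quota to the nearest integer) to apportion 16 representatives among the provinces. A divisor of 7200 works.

With modified divisor 7200: modified quotas P8 3.585, P1 3.163, P5 7.258, P4 2.432.
Rounding to the nearest integer: P8 4, P1 3, P5 7, P4 2 (total 16).

P8 4, P1 3, P5 7, P4 2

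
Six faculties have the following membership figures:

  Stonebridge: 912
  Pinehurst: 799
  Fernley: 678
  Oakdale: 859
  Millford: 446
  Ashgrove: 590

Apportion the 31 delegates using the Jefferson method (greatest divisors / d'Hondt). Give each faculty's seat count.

Standard divisor 4284/31 ≈ 138.194; standard quotas: Stonebridge 6.599, Pinehurst 5.782, Fernley 4.906, Oakdale 6.216, Millford 3.227, Ashgrove 4.269.
Rounding down gives 6, 5, 4, 6, 3, 4 = 28 seats, so the divisor must be adjusted.
With modified divisor 126: modified quotas Stonebridge 7.238, Pinehurst 6.341, Fernley 5.381, Oakdale 6.817, Millford 3.540, Ashgrove 4.683.
Rounding down: Stonebridge 7, Pinehurst 6, Fernley 5, Oakdale 6, Millford 3, Ashgrove 4 (total 31).

Stonebridge 7, Pinehurst 6, Fernley 5, Oakdale 6, Millford 3, Ashgrove 4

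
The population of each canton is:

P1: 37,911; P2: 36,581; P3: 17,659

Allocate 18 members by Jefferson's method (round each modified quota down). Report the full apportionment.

P1 8, P2 7, P3 3

Standard divisor 92151/18 ≈ 5119.5; standard quotas: P1 7.405, P2 7.145, P3 3.449.
Rounding down gives 7, 7, 3 = 17 seats, so the divisor must be adjusted.
With modified divisor 4700: modified quotas P1 8.066, P2 7.783, P3 3.757.
Rounding down: P1 8, P2 7, P3 3 (total 18).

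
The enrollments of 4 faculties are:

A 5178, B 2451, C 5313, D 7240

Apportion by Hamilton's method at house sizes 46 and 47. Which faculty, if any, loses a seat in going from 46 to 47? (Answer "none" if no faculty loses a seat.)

At 46 seats: A 12, B 6, C 12, D 16.
At 47 seats: A 12, B 6, C 12, D 17.
No faculty's allocation decreased.

none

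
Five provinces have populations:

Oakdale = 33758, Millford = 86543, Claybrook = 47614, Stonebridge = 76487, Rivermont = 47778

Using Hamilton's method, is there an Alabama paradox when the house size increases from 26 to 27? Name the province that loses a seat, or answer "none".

At 26 seats: Oakdale 3, Millford 8, Claybrook 4, Stonebridge 7, Rivermont 4.
At 27 seats: Oakdale 3, Millford 8, Claybrook 4, Stonebridge 7, Rivermont 5.
No province's allocation decreased.

none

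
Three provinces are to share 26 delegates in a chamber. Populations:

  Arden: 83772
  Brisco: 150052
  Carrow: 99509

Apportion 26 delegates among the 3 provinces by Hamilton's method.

Arden=6, Brisco=12, Carrow=8

Total 333333; standard divisor 333333/26 ≈ 12820.5.
Standard quotas: Arden 6.5342, Brisco 11.7041, Carrow 7.7617.
Lower quotas: Arden 6, Brisco 11, Carrow 7 (sum 24, leaving 2 seats).
Remainders in descending order: Carrow 0.7617, Brisco 0.7041, Arden 0.5342.
Largest remainders: Carrow, Brisco receive the extra seats.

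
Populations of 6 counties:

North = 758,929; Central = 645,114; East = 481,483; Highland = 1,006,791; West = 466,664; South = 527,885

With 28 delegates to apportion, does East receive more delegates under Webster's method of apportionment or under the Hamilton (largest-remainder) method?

Webster: North 6, Central 5, East 3, Highland 7, West 3, South 4.
Hamilton: North 5, Central 5, East 4, Highland 7, West 3, South 4.
East gets 3 under Webster and 4 under Hamilton.

Hamilton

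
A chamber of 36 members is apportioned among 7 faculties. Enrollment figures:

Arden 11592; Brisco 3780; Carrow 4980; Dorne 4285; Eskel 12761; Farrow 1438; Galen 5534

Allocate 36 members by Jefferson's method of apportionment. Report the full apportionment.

Standard divisor 44370/36 ≈ 1232.5; standard quotas: Arden 9.405, Brisco 3.067, Carrow 4.041, Dorne 3.477, Eskel 10.354, Farrow 1.167, Galen 4.490.
Rounding down gives 9, 3, 4, 3, 10, 1, 4 = 34 seats, so the divisor must be adjusted.
With modified divisor 1130: modified quotas Arden 10.258, Brisco 3.345, Carrow 4.407, Dorne 3.792, Eskel 11.293, Farrow 1.273, Galen 4.897.
Rounding down: Arden 10, Brisco 3, Carrow 4, Dorne 3, Eskel 11, Farrow 1, Galen 4 (total 36).

Arden 10, Brisco 3, Carrow 4, Dorne 3, Eskel 11, Farrow 1, Galen 4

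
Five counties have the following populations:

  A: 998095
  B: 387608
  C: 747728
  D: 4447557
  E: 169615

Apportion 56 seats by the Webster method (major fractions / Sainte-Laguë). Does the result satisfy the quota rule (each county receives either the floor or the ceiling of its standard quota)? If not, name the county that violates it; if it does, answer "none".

Standard quotas: A 8.280, B 3.215, C 6.203, D 36.895, E 1.407.
Webster allocation: A 8, B 3, C 6, D 38, E 1.
D has quota 36.895 (lower 36, upper 37) but receives 38 — outside the quota interval.

D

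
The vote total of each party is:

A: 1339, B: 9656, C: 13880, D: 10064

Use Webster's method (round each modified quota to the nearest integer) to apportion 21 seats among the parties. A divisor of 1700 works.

With modified divisor 1700: modified quotas A 0.788, B 5.680, C 8.165, D 5.920.
Rounding to the nearest integer: A 1, B 6, C 8, D 6 (total 21).

A 1, B 6, C 8, D 6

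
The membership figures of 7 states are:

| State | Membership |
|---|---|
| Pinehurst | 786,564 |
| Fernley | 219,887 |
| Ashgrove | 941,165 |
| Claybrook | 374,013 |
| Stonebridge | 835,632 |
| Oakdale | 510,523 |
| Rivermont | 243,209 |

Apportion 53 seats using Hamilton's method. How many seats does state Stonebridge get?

Standard divisor: 3910993 ÷ 53 ≈ 73792.321.
Standard quotas: Pinehurst 10.6592, Fernley 2.9798, Ashgrove 12.7542, Claybrook 5.0685, Stonebridge 11.3241, Oakdale 6.9184, Rivermont 3.2959.
Lower quotas: Pinehurst 10, Fernley 2, Ashgrove 12, Claybrook 5, Stonebridge 11, Oakdale 6, Rivermont 3 (sum 49, leaving 4 seats).
Remainders in descending order: Fernley 0.9798, Oakdale 0.9184, Ashgrove 0.7542, Pinehurst 0.6592, Stonebridge 0.3241, Rivermont 0.2959, Claybrook 0.0685.
Largest remainders: Fernley, Oakdale, Ashgrove, Pinehurst receive the extra seats.
Stonebridge receives 11.

11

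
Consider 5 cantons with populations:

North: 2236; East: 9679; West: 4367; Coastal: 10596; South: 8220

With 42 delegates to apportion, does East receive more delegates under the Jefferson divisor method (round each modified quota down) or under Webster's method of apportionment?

Jefferson

Jefferson: North 2, East 12, West 5, Coastal 13, South 10.
Webster: North 3, East 11, West 5, Coastal 13, South 10.
East gets 12 under Jefferson and 11 under Webster.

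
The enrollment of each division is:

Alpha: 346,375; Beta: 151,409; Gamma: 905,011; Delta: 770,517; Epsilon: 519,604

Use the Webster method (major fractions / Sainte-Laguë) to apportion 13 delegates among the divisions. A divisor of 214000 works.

With modified divisor 214000: modified quotas Alpha 1.619, Beta 0.708, Gamma 4.229, Delta 3.601, Epsilon 2.428.
Rounding to the nearest integer: Alpha 2, Beta 1, Gamma 4, Delta 4, Epsilon 2 (total 13).

Alpha 2, Beta 1, Gamma 4, Delta 4, Epsilon 2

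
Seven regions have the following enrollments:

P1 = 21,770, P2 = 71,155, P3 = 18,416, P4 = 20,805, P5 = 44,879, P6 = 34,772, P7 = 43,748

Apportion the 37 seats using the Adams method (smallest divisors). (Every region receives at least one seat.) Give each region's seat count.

P1 3, P2 10, P3 3, P4 3, P5 7, P6 5, P7 6

Standard divisor 255545/37 ≈ 6906.622; standard quotas: P1 3.152, P2 10.302, P3 2.666, P4 3.012, P5 6.498, P6 5.035, P7 6.334.
Rounding up gives 4, 11, 3, 4, 7, 6, 7 = 42 seats, so the divisor must be adjusted.
With modified divisor 7400: modified quotas P1 2.942, P2 9.616, P3 2.489, P4 2.811, P5 6.065, P6 4.699, P7 5.912.
Rounding up: P1 3, P2 10, P3 3, P4 3, P5 7, P6 5, P7 6 (total 37).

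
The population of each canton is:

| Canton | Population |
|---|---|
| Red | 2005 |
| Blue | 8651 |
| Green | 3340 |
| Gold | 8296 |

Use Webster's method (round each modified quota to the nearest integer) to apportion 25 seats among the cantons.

Standard divisor 22292/25 ≈ 891.68; standard quotas: Red 2.249, Blue 9.702, Green 3.746, Gold 9.304.
Rounding to the nearest integer gives Red 2, Blue 10, Green 4, Gold 9 — total 25, matching the house size, so no adjustment is needed.

Red: 2; Blue: 10; Green: 4; Gold: 9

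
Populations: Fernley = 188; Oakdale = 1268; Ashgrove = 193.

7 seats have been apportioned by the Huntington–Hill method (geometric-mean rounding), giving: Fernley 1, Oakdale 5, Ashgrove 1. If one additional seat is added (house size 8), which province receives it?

Priority for the next seat is population ÷ (√(s·(s+1))).
Priorities: Fernley 132.936, Oakdale 231.504, Ashgrove 136.472.
Highest priority: Oakdale.

Oakdale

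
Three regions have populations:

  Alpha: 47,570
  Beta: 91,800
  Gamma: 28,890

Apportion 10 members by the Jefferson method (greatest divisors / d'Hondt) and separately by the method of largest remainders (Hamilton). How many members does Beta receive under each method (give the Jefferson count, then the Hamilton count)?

6 and 5

Jefferson: Alpha 3, Beta 6, Gamma 1.
Hamilton: Alpha 3, Beta 5, Gamma 2.
Beta gets 6 under Jefferson and 5 under Hamilton.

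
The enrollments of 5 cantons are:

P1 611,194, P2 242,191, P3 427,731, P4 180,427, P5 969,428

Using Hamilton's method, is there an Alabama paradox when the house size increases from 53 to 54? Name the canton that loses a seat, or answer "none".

P3

At 53 seats: P1 13, P2 5, P3 10, P4 4, P5 21.
At 54 seats: P1 14, P2 5, P3 9, P4 4, P5 22.
P3 drops from 10 to 9.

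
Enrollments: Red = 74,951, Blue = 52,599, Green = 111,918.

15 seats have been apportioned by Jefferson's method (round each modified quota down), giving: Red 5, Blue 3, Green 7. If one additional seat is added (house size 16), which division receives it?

Priority for the next seat is population ÷ (current seats + 1).
Priorities: Red 12491.833, Blue 13149.750, Green 13989.750.
Highest priority: Green.

Green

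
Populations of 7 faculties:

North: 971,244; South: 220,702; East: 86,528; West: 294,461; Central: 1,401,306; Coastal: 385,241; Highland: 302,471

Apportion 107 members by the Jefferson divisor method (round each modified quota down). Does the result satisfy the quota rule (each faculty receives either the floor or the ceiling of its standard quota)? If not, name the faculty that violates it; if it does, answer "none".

Standard quotas: North 28.379, South 6.449, East 2.528, West 8.604, Central 40.945, Coastal 11.257, Highland 8.838.
Jefferson allocation: North 29, South 6, East 2, West 8, Central 42, Coastal 11, Highland 9.
Central has quota 40.945 (lower 40, upper 41) but receives 42 — outside the quota interval.

Central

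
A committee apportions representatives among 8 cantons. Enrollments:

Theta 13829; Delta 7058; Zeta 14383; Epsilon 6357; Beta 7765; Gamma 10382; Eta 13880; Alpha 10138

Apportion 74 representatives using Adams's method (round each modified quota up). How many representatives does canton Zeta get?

13

Standard divisor 83792/74 ≈ 1132.324; standard quotas: Theta 12.213, Delta 6.233, Zeta 12.702, Epsilon 5.614, Beta 6.858, Gamma 9.169, Eta 12.258, Alpha 8.953.
Rounding up gives 13, 7, 13, 6, 7, 10, 13, 9 = 78 seats, so the divisor must be adjusted.
With modified divisor 1190: modified quotas Theta 11.621, Delta 5.931, Zeta 12.087, Epsilon 5.342, Beta 6.525, Gamma 8.724, Eta 11.664, Alpha 8.519.
Rounding up: Theta 12, Delta 6, Zeta 13, Epsilon 6, Beta 7, Gamma 9, Eta 12, Alpha 9 (total 74).
Zeta receives 13.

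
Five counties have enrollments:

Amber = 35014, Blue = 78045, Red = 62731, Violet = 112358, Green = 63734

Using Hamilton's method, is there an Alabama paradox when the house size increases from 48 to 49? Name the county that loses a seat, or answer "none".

none

At 48 seats: Amber 5, Blue 11, Red 8, Violet 15, Green 9.
At 49 seats: Amber 5, Blue 11, Red 9, Violet 15, Green 9.
No county's allocation decreased.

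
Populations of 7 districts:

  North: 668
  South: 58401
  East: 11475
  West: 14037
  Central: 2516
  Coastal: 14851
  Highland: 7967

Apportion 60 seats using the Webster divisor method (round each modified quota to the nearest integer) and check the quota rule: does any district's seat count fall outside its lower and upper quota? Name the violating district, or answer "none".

Standard quotas: North 0.365, South 31.880, East 6.264, West 7.662, Central 1.373, Coastal 8.107, Highland 4.349.
Webster allocation: North 0, South 33, East 6, West 8, Central 1, Coastal 8, Highland 4.
South has quota 31.880 (lower 31, upper 32) but receives 33 — outside the quota interval.

South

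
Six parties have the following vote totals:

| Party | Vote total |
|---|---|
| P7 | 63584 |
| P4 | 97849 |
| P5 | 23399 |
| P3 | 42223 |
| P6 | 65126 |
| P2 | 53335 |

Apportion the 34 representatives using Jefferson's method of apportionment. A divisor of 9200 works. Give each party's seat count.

With modified divisor 9200: modified quotas P7 6.911, P4 10.636, P5 2.543, P3 4.589, P6 7.079, P2 5.797.
Rounding down: P7 6, P4 10, P5 2, P3 4, P6 7, P2 5 (total 34).

P7=6, P4=10, P5=2, P3=4, P6=7, P2=5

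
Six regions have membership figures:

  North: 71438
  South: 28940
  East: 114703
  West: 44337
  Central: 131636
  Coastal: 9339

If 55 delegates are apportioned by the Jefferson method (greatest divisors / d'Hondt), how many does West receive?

6

Standard divisor 400393/55 ≈ 7279.873; standard quotas: North 9.813, South 3.975, East 15.756, West 6.090, Central 18.082, Coastal 1.283.
Rounding down gives 9, 3, 15, 6, 18, 1 = 52 seats, so the divisor must be adjusted.
With modified divisor 7000: modified quotas North 10.205, South 4.134, East 16.386, West 6.334, Central 18.805, Coastal 1.334.
Rounding down: North 10, South 4, East 16, West 6, Central 18, Coastal 1 (total 55).
West receives 6.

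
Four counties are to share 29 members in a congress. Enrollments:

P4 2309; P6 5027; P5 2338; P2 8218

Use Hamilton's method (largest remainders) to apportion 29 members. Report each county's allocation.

P4 4, P6 8, P5 4, P2 13

Standard divisor: 17892 ÷ 29 ≈ 616.966.
Standard quotas: P4 3.7425, P6 8.1479, P5 3.7895, P2 13.3200.
Lower quotas: P4 3, P6 8, P5 3, P2 13 (sum 27, leaving 2 seats).
Remainders in descending order: P5 0.7895, P4 0.7425, P2 0.3200, P6 0.1479.
Largest remainders: P5, P4 receive the extra seats.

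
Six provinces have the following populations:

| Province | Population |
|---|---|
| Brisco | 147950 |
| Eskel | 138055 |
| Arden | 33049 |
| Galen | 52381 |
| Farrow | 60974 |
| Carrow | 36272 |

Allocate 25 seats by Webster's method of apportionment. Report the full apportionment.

Brisco=8, Eskel=7, Arden=2, Galen=3, Farrow=3, Carrow=2

Standard divisor 468681/25 ≈ 18747.24; standard quotas: Brisco 7.892, Eskel 7.364, Arden 1.763, Galen 2.794, Farrow 3.252, Carrow 1.935.
Rounding to the nearest integer gives Brisco 8, Eskel 7, Arden 2, Galen 3, Farrow 3, Carrow 2 — total 25, matching the house size, so no adjustment is needed.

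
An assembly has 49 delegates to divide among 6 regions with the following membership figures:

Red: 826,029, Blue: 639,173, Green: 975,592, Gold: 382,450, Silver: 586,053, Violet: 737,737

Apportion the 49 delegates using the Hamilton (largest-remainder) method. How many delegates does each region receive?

Red 10, Blue 8, Green 11, Gold 4, Silver 7, Violet 9

Standard divisor: 4147034 ÷ 49 ≈ 84633.347.
Standard quotas: Red 9.7601, Blue 7.5523, Green 11.5273, Gold 4.5189, Silver 6.9246, Violet 8.7169.
Lower quotas: Red 9, Blue 7, Green 11, Gold 4, Silver 6, Violet 8 (sum 45, leaving 4 seats).
Remainders in descending order: Silver 0.9246, Red 0.7601, Violet 0.7169, Blue 0.5523, Green 0.5273, Gold 0.5189.
The surplus seats go to Silver, Red, Violet, Blue.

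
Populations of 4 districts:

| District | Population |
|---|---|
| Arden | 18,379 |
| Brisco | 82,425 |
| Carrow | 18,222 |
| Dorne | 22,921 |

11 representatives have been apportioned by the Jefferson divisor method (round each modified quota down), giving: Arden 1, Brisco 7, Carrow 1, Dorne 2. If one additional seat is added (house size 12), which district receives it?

Brisco

Priority for the next seat is population ÷ (current seats + 1).
Priorities: Arden 9189.500, Brisco 10303.125, Carrow 9111.000, Dorne 7640.333.
Highest priority: Brisco.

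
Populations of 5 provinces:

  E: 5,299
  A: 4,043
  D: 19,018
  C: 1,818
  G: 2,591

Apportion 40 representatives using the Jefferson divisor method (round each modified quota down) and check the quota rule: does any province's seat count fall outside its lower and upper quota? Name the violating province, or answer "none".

Standard quotas: E 6.468, A 4.935, D 23.215, C 2.219, G 3.163.
Jefferson allocation: E 6, A 5, D 24, C 2, G 3.
Every allocation lies between the lower and upper quota.

none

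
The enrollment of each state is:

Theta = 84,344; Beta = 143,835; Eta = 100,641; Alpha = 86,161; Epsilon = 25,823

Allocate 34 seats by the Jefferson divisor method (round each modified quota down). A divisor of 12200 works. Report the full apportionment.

With modified divisor 12200: modified quotas Theta 6.913, Beta 11.790, Eta 8.249, Alpha 7.062, Epsilon 2.117.
Rounding down: Theta 6, Beta 11, Eta 8, Alpha 7, Epsilon 2 (total 34).

Theta 6, Beta 11, Eta 8, Alpha 7, Epsilon 2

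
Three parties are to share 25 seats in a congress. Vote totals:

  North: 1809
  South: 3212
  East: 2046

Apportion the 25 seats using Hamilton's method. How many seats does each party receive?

Standard divisor: 7067 ÷ 25 ≈ 282.68.
Standard quotas: North 6.399, South 11.363, East 7.238.
Lower quotas: North 6, South 11, East 7 (sum 24, leaving 1 seat).
Remainders in descending order: North 0.399, South 0.363, East 0.238.
Largest remainder: North receives the extra seat.

North=7; South=11; East=7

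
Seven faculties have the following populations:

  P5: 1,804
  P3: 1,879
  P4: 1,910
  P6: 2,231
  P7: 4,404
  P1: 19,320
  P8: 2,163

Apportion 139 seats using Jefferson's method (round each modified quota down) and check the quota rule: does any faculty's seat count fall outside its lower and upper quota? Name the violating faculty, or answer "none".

Standard quotas: P5 7.438, P3 7.748, P4 7.875, P6 9.199, P7 18.159, P1 79.662, P8 8.919.
Jefferson allocation: P5 7, P3 7, P4 8, P6 9, P7 18, P1 81, P8 9.
P1 has quota 79.662 (lower 79, upper 80) but receives 81 — outside the quota interval.

P1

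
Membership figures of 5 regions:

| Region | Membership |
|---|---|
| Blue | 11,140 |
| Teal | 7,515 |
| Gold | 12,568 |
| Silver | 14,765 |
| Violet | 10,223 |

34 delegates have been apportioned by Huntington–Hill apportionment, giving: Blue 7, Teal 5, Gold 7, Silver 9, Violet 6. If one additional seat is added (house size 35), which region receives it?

Gold

Priority for the next seat is population ÷ (√(s·(s+1))).
Priorities: Blue 1488.645, Teal 1372.045, Gold 1679.470, Silver 1556.368, Violet 1577.443.
Highest priority: Gold.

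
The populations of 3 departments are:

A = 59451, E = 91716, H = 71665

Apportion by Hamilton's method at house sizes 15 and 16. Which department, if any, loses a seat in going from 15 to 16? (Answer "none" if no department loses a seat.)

none

At 15 seats: A 4, E 6, H 5.
At 16 seats: A 4, E 7, H 5.
No department's allocation decreased.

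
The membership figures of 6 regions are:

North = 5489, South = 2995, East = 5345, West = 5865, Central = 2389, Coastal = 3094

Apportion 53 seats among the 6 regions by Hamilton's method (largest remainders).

North 12; South 6; East 11; West 12; Central 5; Coastal 7

The standard divisor is 25177/53 ≈ 475.038.
Standard quotas: North 11.5549, South 6.3048, East 11.2517, West 12.3464, Central 5.0291, Coastal 6.5132.
Lower quotas: North 11, South 6, East 11, West 12, Central 5, Coastal 6 (sum 51, leaving 2 seats).
Remainders in descending order: North 0.5549, Coastal 0.5132, West 0.3464, South 0.3048, East 0.2517, Central 0.0291.
Largest remainders: North, Coastal receive the extra seats.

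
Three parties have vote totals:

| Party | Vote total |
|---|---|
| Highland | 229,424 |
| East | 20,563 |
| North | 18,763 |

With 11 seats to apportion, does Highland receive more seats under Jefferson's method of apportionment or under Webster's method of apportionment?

Jefferson: Highland 11, East 0, North 0.
Webster: Highland 9, East 1, North 1.
Highland gets 11 under Jefferson and 9 under Webster.

Jefferson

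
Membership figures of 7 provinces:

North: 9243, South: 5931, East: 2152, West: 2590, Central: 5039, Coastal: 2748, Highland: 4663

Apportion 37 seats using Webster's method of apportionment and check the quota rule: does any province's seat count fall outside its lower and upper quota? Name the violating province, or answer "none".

none

Standard quotas: North 10.566, South 6.780, East 2.460, West 2.961, Central 5.760, Coastal 3.141, Highland 5.331.
Webster allocation: North 11, South 7, East 2, West 3, Central 6, Coastal 3, Highland 5.
Every allocation lies between the lower and upper quota.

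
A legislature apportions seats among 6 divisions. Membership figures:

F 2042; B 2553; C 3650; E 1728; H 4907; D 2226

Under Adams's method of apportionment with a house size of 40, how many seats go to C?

Standard divisor 17106/40 ≈ 427.65; standard quotas: F 4.775, B 5.970, C 8.535, E 4.041, H 11.474, D 5.205.
Rounding up gives 5, 6, 9, 5, 12, 6 = 43 seats, so the divisor must be adjusted.
With modified divisor 450: modified quotas F 4.538, B 5.673, C 8.111, E 3.840, H 10.904, D 4.947.
Rounding up: F 5, B 6, C 9, E 4, H 11, D 5 (total 40).
C receives 9.

9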